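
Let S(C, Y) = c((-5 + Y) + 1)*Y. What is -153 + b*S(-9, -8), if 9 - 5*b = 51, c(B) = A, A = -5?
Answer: -489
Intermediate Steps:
c(B) = -5
b = -42/5 (b = 9/5 - ⅕*51 = 9/5 - 51/5 = -42/5 ≈ -8.4000)
S(C, Y) = -5*Y
-153 + b*S(-9, -8) = -153 - (-42)*(-8) = -153 - 42/5*40 = -153 - 336 = -489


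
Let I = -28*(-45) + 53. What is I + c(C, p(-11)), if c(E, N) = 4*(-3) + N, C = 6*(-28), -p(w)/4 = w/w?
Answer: 1297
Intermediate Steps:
p(w) = -4 (p(w) = -4*w/w = -4*1 = -4)
C = -168
I = 1313 (I = 1260 + 53 = 1313)
c(E, N) = -12 + N
I + c(C, p(-11)) = 1313 + (-12 - 4) = 1313 - 16 = 1297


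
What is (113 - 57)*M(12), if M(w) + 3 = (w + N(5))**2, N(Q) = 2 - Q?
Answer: 4368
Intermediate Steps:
M(w) = -3 + (-3 + w)**2 (M(w) = -3 + (w + (2 - 1*5))**2 = -3 + (w + (2 - 5))**2 = -3 + (w - 3)**2 = -3 + (-3 + w)**2)
(113 - 57)*M(12) = (113 - 57)*(-3 + (-3 + 12)**2) = 56*(-3 + 9**2) = 56*(-3 + 81) = 56*78 = 4368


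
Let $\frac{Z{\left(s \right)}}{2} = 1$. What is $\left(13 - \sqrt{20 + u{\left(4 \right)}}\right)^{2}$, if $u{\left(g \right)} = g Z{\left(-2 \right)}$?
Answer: $197 - 52 \sqrt{7} \approx 59.421$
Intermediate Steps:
$Z{\left(s \right)} = 2$ ($Z{\left(s \right)} = 2 \cdot 1 = 2$)
$u{\left(g \right)} = 2 g$ ($u{\left(g \right)} = g 2 = 2 g$)
$\left(13 - \sqrt{20 + u{\left(4 \right)}}\right)^{2} = \left(13 - \sqrt{20 + 2 \cdot 4}\right)^{2} = \left(13 - \sqrt{20 + 8}\right)^{2} = \left(13 - \sqrt{28}\right)^{2} = \left(13 - 2 \sqrt{7}\right)^{2}$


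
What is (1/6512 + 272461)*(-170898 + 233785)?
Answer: 10143478910661/592 ≈ 1.7134e+10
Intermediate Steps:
(1/6512 + 272461)*(-170898 + 233785) = (1/6512 + 272461)*62887 = (1774266033/6512)*62887 = 10143478910661/592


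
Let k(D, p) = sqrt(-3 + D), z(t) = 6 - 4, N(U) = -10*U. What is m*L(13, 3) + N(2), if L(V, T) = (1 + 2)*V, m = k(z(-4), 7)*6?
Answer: -20 + 234*I ≈ -20.0 + 234.0*I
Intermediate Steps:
z(t) = 2
m = 6*I (m = sqrt(-3 + 2)*6 = sqrt(-1)*6 = I*6 = 6*I ≈ 6.0*I)
L(V, T) = 3*V
m*L(13, 3) + N(2) = (6*I)*(3*13) - 10*2 = (6*I)*39 - 20 = 234*I - 20 = -20 + 234*I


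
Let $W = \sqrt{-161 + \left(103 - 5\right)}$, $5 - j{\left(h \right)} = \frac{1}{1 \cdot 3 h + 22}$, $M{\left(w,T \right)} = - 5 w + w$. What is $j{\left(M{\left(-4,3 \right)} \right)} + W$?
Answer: $\frac{349}{70} + 3 i \sqrt{7} \approx 4.9857 + 7.9373 i$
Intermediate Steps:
$M{\left(w,T \right)} = - 4 w$
$j{\left(h \right)} = 5 - \frac{1}{22 + 3 h}$ ($j{\left(h \right)} = 5 - \frac{1}{1 \cdot 3 h + 22} = 5 - \frac{1}{3 h + 22} = 5 - \frac{1}{22 + 3 h}$)
$W = 3 i \sqrt{7}$ ($W = \sqrt{-161 + 98} = \sqrt{-63} = 3 i \sqrt{7} \approx 7.9373 i$)
$j{\left(M{\left(-4,3 \right)} \right)} + W = \frac{109 + 15 \left(\left(-4\right) \left(-4\right)\right)}{22 + 3 \left(\left(-4\right) \left(-4\right)\right)} + 3 i \sqrt{7} = \frac{109 + 15 \cdot 16}{22 + 3 \cdot 16} + 3 i \sqrt{7} = \frac{109 + 240}{22 + 48} + 3 i \sqrt{7} = \frac{1}{70} \cdot 349 + 3 i \sqrt{7} = \frac{349}{70} + 3 i \sqrt{7}$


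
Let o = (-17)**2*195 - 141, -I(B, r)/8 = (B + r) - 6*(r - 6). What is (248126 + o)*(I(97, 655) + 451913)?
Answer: 145185092660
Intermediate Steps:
I(B, r) = -288 - 8*B + 40*r (I(B, r) = -8*((B + r) - 6*(r - 6)) = -8*((B + r) - 6*(-6 + r)) = -8*((B + r) + (36 - 6*r)) = -8*(36 + B - 5*r) = -288 - 8*B + 40*r)
o = 56214 (o = 289*195 - 141 = 56355 - 141 = 56214)
(248126 + o)*(I(97, 655) + 451913) = (248126 + 56214)*((-288 - 8*97 + 40*655) + 451913) = 304340*((-288 - 776 + 26200) + 451913) = 304340*(25136 + 451913) = 304340*477049 = 145185092660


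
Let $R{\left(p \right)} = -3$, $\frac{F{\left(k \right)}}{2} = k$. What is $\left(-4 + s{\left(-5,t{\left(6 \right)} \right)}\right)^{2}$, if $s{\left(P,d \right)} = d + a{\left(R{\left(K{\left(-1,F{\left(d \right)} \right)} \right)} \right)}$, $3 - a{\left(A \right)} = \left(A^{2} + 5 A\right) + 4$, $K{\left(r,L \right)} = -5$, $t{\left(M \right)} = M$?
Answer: $49$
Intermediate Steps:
$F{\left(k \right)} = 2 k$
$a{\left(A \right)} = -1 - A^{2} - 5 A$ ($a{\left(A \right)} = 3 - \left(\left(A^{2} + 5 A\right) + 4\right) = 3 - \left(4 + A^{2} + 5 A\right) = -1 - A^{2} - 5 A$)
$s{\left(P,d \right)} = 5 + d$ ($s{\left(P,d \right)} = d - -5 = d + 5 = 5 + d$)
$\left(-4 + s{\left(-5,t{\left(6 \right)} \right)}\right)^{2} = \left(-4 + \left(5 + 6\right)\right)^{2} = \left(-4 + 11\right)^{2} = 7^{2} = 49$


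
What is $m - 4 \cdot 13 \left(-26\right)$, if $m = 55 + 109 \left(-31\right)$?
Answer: $-1972$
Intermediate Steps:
$m = -3324$ ($m = 55 - 3379 = -3324$)
$m - 4 \cdot 13 \left(-26\right) = -3324 - 4 \cdot 13 \left(-26\right) = -3324 - 52 \left(-26\right) = -3324 - -1352 = -3324 + 1352 = -1972$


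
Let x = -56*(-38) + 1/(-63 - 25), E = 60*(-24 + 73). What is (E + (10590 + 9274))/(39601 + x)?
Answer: 2006752/3672151 ≈ 0.54648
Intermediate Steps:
E = 2940 (E = 60*49 = 2940)
x = 187263/88 (x = 2128 + 1/(-88) = 2128 - 1/88 = 187263/88 ≈ 2128.0)
(E + (10590 + 9274))/(39601 + x) = (2940 + (10590 + 9274))/(39601 + 187263/88) = (2940 + 19864)/(3672151/88) = 22804*(88/3672151) = 2006752/3672151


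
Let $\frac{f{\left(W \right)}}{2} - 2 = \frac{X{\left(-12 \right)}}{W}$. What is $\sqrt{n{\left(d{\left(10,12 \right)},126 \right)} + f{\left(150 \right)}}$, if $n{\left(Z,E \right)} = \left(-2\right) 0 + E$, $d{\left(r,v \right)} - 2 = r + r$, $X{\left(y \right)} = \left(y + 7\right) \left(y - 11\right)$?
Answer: $\frac{\sqrt{29595}}{15} \approx 11.469$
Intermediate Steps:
$X{\left(y \right)} = \left(-11 + y\right) \left(7 + y\right)$ ($X{\left(y \right)} = \left(7 + y\right) \left(-11 + y\right) = \left(-11 + y\right) \left(7 + y\right)$)
$d{\left(r,v \right)} = 2 + 2 r$ ($d{\left(r,v \right)} = 2 + \left(r + r\right) = 2 + 2 r$)
$n{\left(Z,E \right)} = E$ ($n{\left(Z,E \right)} = 0 + E = E$)
$f{\left(W \right)} = 4 + \frac{230}{W}$ ($f{\left(W \right)} = 4 + 2 \frac{-77 + \left(-12\right)^{2} - -48}{W} = 4 + 2 \frac{-77 + 144 + 48}{W} = 4 + 2 \frac{115}{W} = 4 + \frac{230}{W}$)
$\sqrt{n{\left(d{\left(10,12 \right)},126 \right)} + f{\left(150 \right)}} = \sqrt{126 + \left(4 + \frac{230}{150}\right)} = \sqrt{126 + \left(4 + 230 \cdot \frac{1}{150}\right)} = \sqrt{126 + \left(4 + \frac{23}{15}\right)} = \sqrt{126 + \frac{83}{15}} = \sqrt{\frac{1973}{15}} = \frac{\sqrt{29595}}{15}$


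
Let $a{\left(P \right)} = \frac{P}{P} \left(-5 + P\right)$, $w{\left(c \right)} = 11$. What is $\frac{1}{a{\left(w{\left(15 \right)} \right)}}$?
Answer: $\frac{1}{6} \approx 0.16667$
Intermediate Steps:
$a{\left(P \right)} = -5 + P$ ($a{\left(P \right)} = 1 \left(-5 + P\right) = -5 + P$)
$\frac{1}{a{\left(w{\left(15 \right)} \right)}} = \frac{1}{-5 + 11} = \frac{1}{6}$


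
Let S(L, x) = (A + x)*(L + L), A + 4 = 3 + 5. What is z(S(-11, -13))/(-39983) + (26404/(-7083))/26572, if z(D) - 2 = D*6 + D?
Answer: -9367516565/268756409961 ≈ -0.034855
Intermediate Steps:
A = 4 (A = -4 + (3 + 5) = -4 + 8 = 4)
S(L, x) = 2*L*(4 + x) (S(L, x) = (4 + x)*(L + L) = (4 + x)*(2*L) = 2*L*(4 + x))
z(D) = 2 + 7*D (z(D) = 2 + (D*6 + D) = 2 + (6*D + D) = 2 + 7*D)
z(S(-11, -13))/(-39983) + (26404/(-7083))/26572 = (2 + 7*(2*(-11)*(4 - 13)))/(-39983) + (26404/(-7083))/26572 = (2 + 7*(2*(-11)*(-9)))*(-1/39983) + (26404*(-1/7083))*(1/26572) = (2 + 7*198)*(-1/39983) - 26404/7083*1/26572 = (2 + 1386)*(-1/39983) - 943/6721767 = 1388*(-1/39983) - 943/6721767 = -1388/39983 - 943/6721767 = -9367516565/268756409961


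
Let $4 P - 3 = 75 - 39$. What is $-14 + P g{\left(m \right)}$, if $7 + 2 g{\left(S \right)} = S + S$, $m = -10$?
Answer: $- \frac{1165}{8} \approx -145.63$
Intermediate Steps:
$P = \frac{39}{4}$ ($P = \frac{3}{4} + \frac{75 - 39}{4} = \frac{3}{4} + \frac{1}{4} \cdot 36 = \frac{3}{4} + 9 = \frac{39}{4} \approx 9.75$)
$g{\left(S \right)} = - \frac{7}{2} + S$ ($g{\left(S \right)} = - \frac{7}{2} + \frac{S + S}{2} = - \frac{7}{2} + \frac{2 S}{2} = - \frac{7}{2} + S$)
$-14 + P g{\left(m \right)} = -14 + \frac{39 \left(- \frac{7}{2} - 10\right)}{4} = -14 + \frac{39}{4} \left(- \frac{27}{2}\right) = -14 - \frac{1053}{8} = - \frac{1165}{8}$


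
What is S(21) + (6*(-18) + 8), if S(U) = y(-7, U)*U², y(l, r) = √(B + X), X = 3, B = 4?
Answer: -100 + 441*√7 ≈ 1066.8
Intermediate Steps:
y(l, r) = √7 (y(l, r) = √(4 + 3) = √7)
S(U) = √7*U²
S(21) + (6*(-18) + 8) = √7*21² + (6*(-18) + 8) = √7*441 + (-108 + 8) = 441*√7 - 100 = -100 + 441*√7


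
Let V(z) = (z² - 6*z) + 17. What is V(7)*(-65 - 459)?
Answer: -12576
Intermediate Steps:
V(z) = 17 + z² - 6*z
V(7)*(-65 - 459) = (17 + 7² - 6*7)*(-65 - 459) = (17 + 49 - 42)*(-524) = 24*(-524) = -12576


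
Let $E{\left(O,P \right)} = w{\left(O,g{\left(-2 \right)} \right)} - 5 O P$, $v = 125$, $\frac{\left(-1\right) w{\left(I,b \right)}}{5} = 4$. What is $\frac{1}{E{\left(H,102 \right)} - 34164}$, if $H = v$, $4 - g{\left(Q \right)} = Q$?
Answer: $\frac{1}{1240836} \approx 8.0591 \cdot 10^{-7}$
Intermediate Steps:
$g{\left(Q \right)} = 4 - Q$
$w{\left(I,b \right)} = -20$ ($w{\left(I,b \right)} = \left(-5\right) 4 = -20$)
$H = 125$
$E{\left(O,P \right)} = 100 O P$ ($E{\left(O,P \right)} = - 20 - 5 O P = - 20 \left(- 5 O P\right) = 100 O P$)
$\frac{1}{E{\left(H,102 \right)} - 34164} = \frac{1}{100 \cdot 125 \cdot 102 - 34164} = \frac{1}{1275000 - 34164} = \frac{1}{1240836}$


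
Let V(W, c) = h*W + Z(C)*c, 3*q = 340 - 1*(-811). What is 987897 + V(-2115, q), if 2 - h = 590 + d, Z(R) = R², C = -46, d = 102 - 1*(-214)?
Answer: 11135087/3 ≈ 3.7117e+6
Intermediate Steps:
d = 316 (d = 102 + 214 = 316)
q = 1151/3 (q = (340 - 1*(-811))/3 = (340 + 811)/3 = (⅓)*1151 = 1151/3 ≈ 383.67)
h = -904 (h = 2 - (590 + 316) = 2 - 1*906 = 2 - 906 = -904)
V(W, c) = -904*W + 2116*c (V(W, c) = -904*W + (-46)²*c = -904*W + 2116*c)
987897 + V(-2115, q) = 987897 + (-904*(-2115) + 2116*(1151/3)) = 987897 + (1911960 + 2435516/3) = 987897 + 8171396/3 = 11135087/3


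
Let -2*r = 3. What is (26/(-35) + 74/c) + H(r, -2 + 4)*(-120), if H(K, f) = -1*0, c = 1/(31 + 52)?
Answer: 214944/35 ≈ 6141.3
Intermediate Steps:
c = 1/83 ≈ 0.012048
r = -3/2 (r = -1/2*3 = -3/2 ≈ -1.5000)
H(K, f) = 0
(26/(-35) + 74/c) + H(r, -2 + 4)*(-120) = (26/(-35) + 74/(1/83)) + 0*(-120) = (26*(-1/35) + 74*83) + 0 = (-26/35 + 6142) + 0 = 214944/35 + 0 = 214944/35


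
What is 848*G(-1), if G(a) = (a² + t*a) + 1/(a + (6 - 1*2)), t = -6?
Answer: 18656/3 ≈ 6218.7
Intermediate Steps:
G(a) = a² + 1/(4 + a) - 6*a (G(a) = (a² - 6*a) + 1/(a + (6 - 1*2)) = (a² - 6*a) + 1/(a + (6 - 2)) = (a² - 6*a) + 1/(a + 4) = (a² - 6*a) + 1/(4 + a) = a² + 1/(4 + a) - 6*a)
848*G(-1) = 848*((1 + (-1)³ - 24*(-1) - 2*(-1)²)/(4 - 1)) = 848*((1 - 1 + 24 - 2*1)/3) = 848*((1 - 1 + 24 - 2)/3) = 848*((⅓)*22) = 848*(22/3) = 18656/3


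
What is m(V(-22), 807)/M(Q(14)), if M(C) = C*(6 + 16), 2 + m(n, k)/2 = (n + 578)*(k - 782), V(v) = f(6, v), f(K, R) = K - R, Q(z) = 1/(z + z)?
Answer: 424144/11 ≈ 38559.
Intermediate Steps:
Q(z) = 1/(2*z)
V(v) = 6 - v
m(n, k) = -4 + 2*(-782 + k)*(578 + n) (m(n, k) = -4 + 2*((n + 578)*(k - 782)) = -4 + 2*((578 + n)*(-782 + k)) = -4 + 2*((-782 + k)*(578 + n)) = -4 + 2*(-782 + k)*(578 + n))
M(C) = 22*C (M(C) = C*22 = 22*C)
m(V(-22), 807)/M(Q(14)) = (-903996 - 1564*(6 - 1*(-22)) + 1156*807 + 2*807*(6 - 1*(-22)))/((22*((1/2)/14))) = (-903996 - 1564*(6 + 22) + 932892 + 2*807*(6 + 22))/((22*((1/2)*(1/14)))) = (-903996 - 1564*28 + 932892 + 2*807*28)/((22*(1/28))) = (-903996 - 43792 + 932892 + 45192)/(11/14) = 30296*(14/11) = 424144/11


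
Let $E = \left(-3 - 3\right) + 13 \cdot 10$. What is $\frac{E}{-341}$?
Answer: $- \frac{4}{11} \approx -0.36364$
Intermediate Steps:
$E = 124$ ($E = \left(-3 - 3\right) + 130 = -6 + 130 = 124$)
$\frac{E}{-341} = \frac{124}{-341} = 124 \left(- \frac{1}{341}\right) = - \frac{4}{11}$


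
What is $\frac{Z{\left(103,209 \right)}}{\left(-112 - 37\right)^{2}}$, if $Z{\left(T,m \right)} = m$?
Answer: $\frac{209}{22201} \approx 0.009414$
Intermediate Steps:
$\frac{Z{\left(103,209 \right)}}{\left(-112 - 37\right)^{2}} = \frac{209}{\left(-112 - 37\right)^{2}} = \frac{209}{\left(-149\right)^{2}} = \frac{209}{22201}$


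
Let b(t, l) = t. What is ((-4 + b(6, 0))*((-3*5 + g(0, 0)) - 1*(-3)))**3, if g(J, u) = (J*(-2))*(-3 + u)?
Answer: -13824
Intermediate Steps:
g(J, u) = -2*J*(-3 + u) (g(J, u) = (-2*J)*(-3 + u) = -2*J*(-3 + u))
((-4 + b(6, 0))*((-3*5 + g(0, 0)) - 1*(-3)))**3 = ((-4 + 6)*((-3*5 + 2*0*(3 - 1*0)) - 1*(-3)))**3 = (2*((-15 + 2*0*(3 + 0)) + 3))**3 = (2*((-15 + 2*0*3) + 3))**3 = (2*((-15 + 0) + 3))**3 = (2*(-15 + 3))**3 = (2*(-12))**3 = (-24)**3 = -13824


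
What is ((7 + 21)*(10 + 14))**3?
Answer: 303464448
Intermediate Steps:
((7 + 21)*(10 + 14))**3 = (28*24)**3 = 672**3 = 303464448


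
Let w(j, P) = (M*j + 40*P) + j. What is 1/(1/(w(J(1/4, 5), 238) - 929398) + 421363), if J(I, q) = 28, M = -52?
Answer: 921306/388204260077 ≈ 2.3733e-6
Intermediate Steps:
w(j, P) = -51*j + 40*P (w(j, P) = (-52*j + 40*P) + j = -51*j + 40*P)
1/(1/(w(J(1/4, 5), 238) - 929398) + 421363) = 1/(1/((-51*28 + 40*238) - 929398) + 421363) = 1/(1/((-1428 + 9520) - 929398) + 421363) = 1/(1/(8092 - 929398) + 421363) = 1/(1/(-921306) + 421363) = 1/(-1/921306 + 421363) = 1/(388204260077/921306) = 921306/388204260077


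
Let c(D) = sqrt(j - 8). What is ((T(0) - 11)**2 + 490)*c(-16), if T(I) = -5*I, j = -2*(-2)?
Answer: 1222*I ≈ 1222.0*I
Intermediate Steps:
j = 4
c(D) = 2*I (c(D) = sqrt(4 - 8) = sqrt(-4) = 2*I)
((T(0) - 11)**2 + 490)*c(-16) = ((-5*0 - 11)**2 + 490)*(2*I) = ((0 - 11)**2 + 490)*(2*I) = ((-11)**2 + 490)*(2*I) = (121 + 490)*(2*I) = 611*(2*I) = 1222*I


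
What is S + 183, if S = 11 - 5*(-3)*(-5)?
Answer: 119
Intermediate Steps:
S = -64 (S = 11 + 15*(-5) = 11 - 75 = -64)
S + 183 = -64 + 183 = 119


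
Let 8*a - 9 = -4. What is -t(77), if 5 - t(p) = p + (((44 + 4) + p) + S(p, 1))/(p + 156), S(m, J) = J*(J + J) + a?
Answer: 135229/1864 ≈ 72.548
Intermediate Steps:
a = 5/8 (a = 9/8 + (⅛)*(-4) = 9/8 - ½ = 5/8 ≈ 0.62500)
S(m, J) = 5/8 + 2*J² (S(m, J) = J*(J + J) + 5/8 = J*(2*J) + 5/8 = 2*J² + 5/8 = 5/8 + 2*J²)
t(p) = 5 - p - (405/8 + p)/(156 + p) (t(p) = 5 - (p + (((44 + 4) + p) + (5/8 + 2*1²))/(p + 156)) = 5 - (p + ((48 + p) + (5/8 + 2*1))/(156 + p)) = 5 - (p + ((48 + p) + (5/8 + 2))/(156 + p)) = 5 - (p + ((48 + p) + 21/8)/(156 + p)) = 5 - (p + (405/8 + p)/(156 + p)) = 5 + (-p - (405/8 + p)/(156 + p)) = 5 - p - (405/8 + p)/(156 + p))
-t(77) = -(5835/8 - 1*77² - 152*77)/(156 + 77) = -(5835/8 - 1*5929 - 11704)/233 = -(5835/8 - 5929 - 11704)/233 = -(-135229)/(233*8) = -1*(-135229/1864) = 135229/1864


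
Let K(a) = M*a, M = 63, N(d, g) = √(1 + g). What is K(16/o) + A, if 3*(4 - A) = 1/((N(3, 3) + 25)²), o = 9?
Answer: 253691/2187 ≈ 116.00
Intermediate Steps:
A = 8747/2187 (A = 4 - 1/(3*(√(1 + 3) + 25)²) = 4 - 1/(3*(√4 + 25)²) = 4 - 1/(3*(2 + 25)²) = 4 - 1/(3*(27²)) = 4 - ⅓/729 = 4 - ⅓*1/729 = 4 - 1/2187 = 8747/2187 ≈ 3.9995)
K(a) = 63*a
K(16/o) + A = 63*(16/9) + 8747/2187 = 112 + 8747/2187 = 253691/2187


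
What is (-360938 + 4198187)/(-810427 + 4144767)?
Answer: 3837249/3334340 ≈ 1.1508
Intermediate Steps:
(-360938 + 4198187)/(-810427 + 4144767) = 3837249/3334340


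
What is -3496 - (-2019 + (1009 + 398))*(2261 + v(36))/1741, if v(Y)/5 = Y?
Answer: -4592644/1741 ≈ -2637.9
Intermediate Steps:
v(Y) = 5*Y
-3496 - (-2019 + (1009 + 398))*(2261 + v(36))/1741 = -3496 - (-2019 + (1009 + 398))*(2261 + 5*36)/1741 = -3496 - (-2019 + 1407)*(2261 + 180)/1741 = -3496 - (-612*2441)/1741 = -3496 - (-1493892)/1741 = -3496 - 1*(-1493892/1741) = -3496 + 1493892/1741 = -4592644/1741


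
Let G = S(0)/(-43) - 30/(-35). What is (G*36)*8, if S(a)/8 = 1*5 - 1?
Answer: 9792/301 ≈ 32.532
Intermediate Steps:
S(a) = 32 (S(a) = 8*(1*5 - 1) = 8*(5 - 1) = 8*4 = 32)
G = 34/301 (G = 32/(-43) - 30/(-35) = 32*(-1/43) - 30*(-1/35) = -32/43 + 6/7 = 34/301 ≈ 0.11296)
(G*36)*8 = ((34/301)*36)*8 = (1224/301)*8 = 9792/301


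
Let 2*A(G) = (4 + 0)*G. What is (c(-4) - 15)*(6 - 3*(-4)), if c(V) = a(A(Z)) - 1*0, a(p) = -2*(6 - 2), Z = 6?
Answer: -414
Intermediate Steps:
A(G) = 2*G (A(G) = ((4 + 0)*G)/2 = (4*G)/2 = 2*G)
a(p) = -8 (a(p) = -2*4 = -8)
c(V) = -8 (c(V) = -8 - 1*0 = -8 + 0 = -8)
(c(-4) - 15)*(6 - 3*(-4)) = (-8 - 15)*(6 - 3*(-4)) = -23*(6 + 12) = -23*18 = -414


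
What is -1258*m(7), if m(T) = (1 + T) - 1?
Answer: -8806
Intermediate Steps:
m(T) = T
-1258*m(7) = -1258*7 = -8806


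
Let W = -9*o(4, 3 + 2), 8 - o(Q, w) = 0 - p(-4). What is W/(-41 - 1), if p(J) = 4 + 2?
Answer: 3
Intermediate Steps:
p(J) = 6
o(Q, w) = 14 (o(Q, w) = 8 - (0 - 1*6) = 8 - (0 - 6) = 8 - 1*(-6) = 8 + 6 = 14)
W = -126 (W = -9*14 = -126)
W/(-41 - 1) = -126/(-41 - 1) = -126/(-42) = -1/42*(-126) = 3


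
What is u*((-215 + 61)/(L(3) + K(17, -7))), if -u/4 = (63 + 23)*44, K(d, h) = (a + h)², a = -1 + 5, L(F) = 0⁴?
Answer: 2330944/9 ≈ 2.5899e+5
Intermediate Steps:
L(F) = 0
a = 4
K(d, h) = (4 + h)²
u = -15136 (u = -4*(63 + 23)*44 = -344*44 = -4*3784 = -15136)
u*((-215 + 61)/(L(3) + K(17, -7))) = -15136*(-215 + 61)/(0 + (4 - 7)²) = -(-2330944)/(0 + (-3)²) = -(-2330944)/(0 + 9) = -(-2330944)/9 = -15136*(-154/9) = 2330944/9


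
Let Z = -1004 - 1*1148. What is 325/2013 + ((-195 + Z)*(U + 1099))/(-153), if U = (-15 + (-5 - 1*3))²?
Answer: 2563851211/102663 ≈ 24973.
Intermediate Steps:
Z = -2152 (Z = -1004 - 1148 = -2152)
U = 529 (U = (-15 + (-5 - 3))² = (-15 - 8)² = (-23)² = 529)
325/2013 + ((-195 + Z)*(U + 1099))/(-153) = 325/2013 + ((-195 - 2152)*(529 + 1099))/(-153) = 325*(1/2013) - 2347*1628*(-1/153) = 325/2013 - 3820916*(-1/153) = 325/2013 + 3820916/153 = 2563851211/102663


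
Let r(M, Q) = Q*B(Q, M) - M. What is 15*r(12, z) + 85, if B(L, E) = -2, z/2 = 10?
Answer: -695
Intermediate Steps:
z = 20 (z = 2*10 = 20)
r(M, Q) = -M - 2*Q (r(M, Q) = Q*(-2) - M = -2*Q - M = -M - 2*Q)
15*r(12, z) + 85 = 15*(-1*12 - 2*20) + 85 = 15*(-12 - 40) + 85 = 15*(-52) + 85 = -780 + 85 = -695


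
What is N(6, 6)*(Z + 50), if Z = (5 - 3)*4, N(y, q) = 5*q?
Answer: 1740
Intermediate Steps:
Z = 8 (Z = 2*4 = 8)
N(6, 6)*(Z + 50) = (5*6)*(8 + 50) = 30*58 = 1740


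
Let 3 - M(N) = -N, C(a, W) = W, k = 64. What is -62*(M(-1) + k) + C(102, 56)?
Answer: -4036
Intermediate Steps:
M(N) = 3 + N (M(N) = 3 - (-1)*N = 3 + N)
-62*(M(-1) + k) + C(102, 56) = -62*((3 - 1) + 64) + 56 = -62*(2 + 64) + 56 = -62*66 + 56 = -4092 + 56 = -4036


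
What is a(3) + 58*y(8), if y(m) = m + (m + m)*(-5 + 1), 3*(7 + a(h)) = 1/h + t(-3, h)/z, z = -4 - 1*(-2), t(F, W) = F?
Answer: -58579/18 ≈ -3254.4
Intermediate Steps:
z = -2 (z = -4 + 2 = -2)
a(h) = -13/2 + 1/(3*h) (a(h) = -7 + (1/h - 3/(-2))/3 = -7 + (1/h - 3*(-½))/3 = -7 + (1/h + 3/2)/3 = -7 + (3/2 + 1/h)/3 = -7 + (½ + 1/(3*h)) = -13/2 + 1/(3*h))
y(m) = -7*m (y(m) = m + (2*m)*(-4) = m - 8*m = -7*m)
a(3) + 58*y(8) = (⅙)*(2 - 39*3)/3 + 58*(-7*8) = (⅙)*(⅓)*(2 - 117) + 58*(-56) = (⅙)*(⅓)*(-115) - 3248 = -115/18 - 3248 = -58579/18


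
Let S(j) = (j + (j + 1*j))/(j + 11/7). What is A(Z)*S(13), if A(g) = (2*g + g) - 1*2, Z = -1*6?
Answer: -910/17 ≈ -53.529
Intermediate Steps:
Z = -6
A(g) = -2 + 3*g (A(g) = 3*g - 2 = -2 + 3*g)
S(j) = 3*j/(11/7 + j) (S(j) = (j + (j + j))/(j + 11*(⅐)) = (j + 2*j)/(j + 11/7) = (3*j)/(11/7 + j) = 3*j/(11/7 + j))
A(Z)*S(13) = (-2 + 3*(-6))*(21*13/(11 + 7*13)) = (-2 - 18)*(21*13/(11 + 91)) = -420*13/102 = -20*91/34 = -910/17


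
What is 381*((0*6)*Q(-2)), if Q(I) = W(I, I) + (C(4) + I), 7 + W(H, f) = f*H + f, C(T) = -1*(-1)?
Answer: 0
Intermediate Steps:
C(T) = 1
W(H, f) = -7 + f + H*f (W(H, f) = -7 + (f*H + f) = -7 + (H*f + f) = -7 + (f + H*f) = -7 + f + H*f)
Q(I) = -6 + I² + 2*I (Q(I) = (-7 + I + I*I) + (1 + I) = (-7 + I + I²) + (1 + I) = -6 + I² + 2*I)
381*((0*6)*Q(-2)) = 381*((0*6)*(-6 + (-2)² + 2*(-2))) = 381*(0*(-6 + 4 - 4)) = 381*(0*(-6)) = 381*0 = 0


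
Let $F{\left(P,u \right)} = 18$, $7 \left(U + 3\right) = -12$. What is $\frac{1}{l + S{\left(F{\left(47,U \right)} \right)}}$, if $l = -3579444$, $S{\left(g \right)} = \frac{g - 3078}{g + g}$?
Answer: $- \frac{1}{3579529} \approx -2.7937 \cdot 10^{-7}$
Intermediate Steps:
$U = - \frac{33}{7}$ ($U = -3 + \frac{1}{7} \left(-12\right) = -3 - \frac{12}{7} = - \frac{33}{7} \approx -4.7143$)
$S{\left(g \right)} = \frac{-3078 + g}{2 g}$
$\frac{1}{l + S{\left(F{\left(47,U \right)} \right)}} = \frac{1}{-3579444 + \frac{-3078 + 18}{2 \cdot 18}} = \frac{1}{-3579444 + \frac{1}{2} \cdot \frac{1}{18} \left(-3060\right)} = \frac{1}{-3579444 - 85} = \frac{1}{-3579529} = - \frac{1}{3579529}$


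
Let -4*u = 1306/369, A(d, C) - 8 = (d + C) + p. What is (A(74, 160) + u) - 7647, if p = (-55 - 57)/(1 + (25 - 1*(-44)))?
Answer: -27333619/3690 ≈ -7407.5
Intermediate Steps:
p = -8/5 (p = -112/(1 + (25 + 44)) = -112/(1 + 69) = -112/70 = -112*1/70 = -8/5 ≈ -1.6000)
A(d, C) = 32/5 + C + d (A(d, C) = 8 + ((d + C) - 8/5) = 8 + ((C + d) - 8/5) = 8 + (-8/5 + C + d) = 32/5 + C + d)
u = -653/738 (u = -653/(2*369) = -1/4*1306/369 = -653/738 ≈ -0.88482)
(A(74, 160) + u) - 7647 = ((32/5 + 160 + 74) - 653/738) - 7647 = (1202/5 - 653/738) - 7647 = 883811/3690 - 7647 = -27333619/3690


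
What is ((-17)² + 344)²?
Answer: 400689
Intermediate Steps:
((-17)² + 344)² = (289 + 344)² = 633² = 400689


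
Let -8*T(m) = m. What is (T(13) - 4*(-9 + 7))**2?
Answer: 2601/64 ≈ 40.641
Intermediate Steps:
T(m) = -m/8
(T(13) - 4*(-9 + 7))**2 = (-1/8*13 - 4*(-9 + 7))**2 = (-13/8 - 4*(-2))**2 = (-13/8 + 8)**2 = (51/8)**2 = 2601/64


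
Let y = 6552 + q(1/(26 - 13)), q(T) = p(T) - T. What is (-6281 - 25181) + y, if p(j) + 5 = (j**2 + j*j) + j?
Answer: -4210633/169 ≈ -24915.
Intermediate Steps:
p(j) = -5 + j + 2*j**2 (p(j) = -5 + ((j**2 + j*j) + j) = -5 + ((j**2 + j**2) + j) = -5 + (2*j**2 + j) = -5 + (j + 2*j**2) = -5 + j + 2*j**2)
q(T) = -5 + 2*T**2 (q(T) = (-5 + T + 2*T**2) - T = -5 + 2*T**2)
y = 1106445/169 (y = 6552 + (-5 + 2*(1/(26 - 13))**2) = 6552 + (-5 + 2*(1/13)**2) = 6552 + (-5 + 2*(1/169)) = 6552 + (-5 + 2/169) = 6552 - 843/169 = 1106445/169 ≈ 6547.0)
(-6281 - 25181) + y = (-6281 - 25181) + 1106445/169 = -31462 + 1106445/169 = -4210633/169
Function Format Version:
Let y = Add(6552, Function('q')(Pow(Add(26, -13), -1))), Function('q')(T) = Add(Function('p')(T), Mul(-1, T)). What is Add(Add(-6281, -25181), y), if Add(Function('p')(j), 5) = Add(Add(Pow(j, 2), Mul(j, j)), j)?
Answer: Rational(-4210633, 169) ≈ -24915.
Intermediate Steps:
Function('p')(j) = Add(-5, j, Mul(2, Pow(j, 2))) (Function('p')(j) = Add(-5, Add(Add(Pow(j, 2), Mul(j, j)), j)) = Add(-5, Add(Add(Pow(j, 2), Pow(j, 2)), j)) = Add(-5, Add(Mul(2, Pow(j, 2)), j)) = Add(-5, Add(j, Mul(2, Pow(j, 2)))) = Add(-5, j, Mul(2, Pow(j, 2))))
Function('q')(T) = Add(-5, Mul(2, Pow(T, 2))) (Function('q')(T) = Add(Add(-5, T, Mul(2, Pow(T, 2))), Mul(-1, T)) = Add(-5, Mul(2, Pow(T, 2))))
y = Rational(1106445, 169) (y = Add(6552, Add(-5, Mul(2, Pow(Pow(Add(26, -13), -1), 2)))) = Add(6552, Add(-5, Mul(2, Pow(Pow(13, -1), 2)))) = Add(6552, Add(-5, Mul(2, Pow(Rational(1, 13), 2)))) = Add(6552, Add(-5, Mul(2, Rational(1, 169)))) = Add(6552, Add(-5, Rational(2, 169))) = Add(6552, Rational(-843, 169)) = Rational(1106445, 169) ≈ 6547.0)
Add(Add(-6281, -25181), y) = Add(Add(-6281, -25181), Rational(1106445, 169)) = Add(-31462, Rational(1106445, 169)) = Rational(-4210633, 169)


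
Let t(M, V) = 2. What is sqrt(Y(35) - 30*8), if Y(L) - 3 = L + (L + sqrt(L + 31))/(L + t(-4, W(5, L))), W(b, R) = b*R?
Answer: sqrt(-275243 + 37*sqrt(66))/37 ≈ 14.172*I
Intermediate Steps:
W(b, R) = R*b
Y(L) = 3 + L + (L + sqrt(31 + L))/(2 + L) (Y(L) = 3 + (L + (L + sqrt(L + 31))/(L + 2)) = 3 + (L + (L + sqrt(31 + L))/(2 + L)) = 3 + L + (L + sqrt(31 + L))/(2 + L))
sqrt(Y(35) - 30*8) = sqrt((6 + 35**2 + sqrt(31 + 35) + 6*35)/(2 + 35) - 30*8) = sqrt((6 + 1225 + sqrt(66) + 210)/37 - 240) = sqrt((1441 + sqrt(66))/37 - 240) = sqrt((1441/37 + sqrt(66)/37) - 240) = sqrt(-7439/37 + sqrt(66)/37)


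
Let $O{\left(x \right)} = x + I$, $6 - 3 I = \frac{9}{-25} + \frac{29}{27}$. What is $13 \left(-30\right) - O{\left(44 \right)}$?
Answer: $- \frac{882418}{2025} \approx -435.76$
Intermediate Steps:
$I = \frac{3568}{2025}$ ($I = 2 - \frac{\frac{9}{-25} + \frac{29}{27}}{3} = 2 - \frac{9 \left(- \frac{1}{25}\right) + 29 \cdot \frac{1}{27}}{3} = 2 - \frac{- \frac{9}{25} + \frac{29}{27}}{3} = 2 - \frac{482}{2025} = \frac{3568}{2025} \approx 1.762$)
$O{\left(x \right)} = \frac{3568}{2025} + x$ ($O{\left(x \right)} = x + \frac{3568}{2025} = \frac{3568}{2025} + x$)
$13 \left(-30\right) - O{\left(44 \right)} = 13 \left(-30\right) - \left(\frac{3568}{2025} + 44\right) = -390 - \frac{92668}{2025} = - \frac{882418}{2025}$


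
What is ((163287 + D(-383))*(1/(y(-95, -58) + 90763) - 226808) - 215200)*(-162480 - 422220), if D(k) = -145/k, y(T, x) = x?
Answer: 50151663846585310882520/2316001 ≈ 2.1654e+16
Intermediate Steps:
((163287 + D(-383))*(1/(y(-95, -58) + 90763) - 226808) - 215200)*(-162480 - 422220) = ((163287 - 145/(-383))*(1/(-58 + 90763) - 226808) - 215200)*(-162480 - 422220) = ((163287 - 145*(-1/383))*(1/90705 - 226808) - 215200)*(-584700) = ((163287 + 145/383)*(1/90705 - 226808) - 215200)*(-584700) = ((62539066/383)*(-20572619639/90705) - 215200)*(-584700) = (-1286592417396317174/34740015 - 215200)*(-584700) = -1286599893447545174/34740015*(-584700) = 50151663846585310882520/2316001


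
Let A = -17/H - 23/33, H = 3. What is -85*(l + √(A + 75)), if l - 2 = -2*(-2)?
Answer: -510 - 85*√8305/11 ≈ -1214.2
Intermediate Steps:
l = 6 (l = 2 - 2*(-2) = 2 + 4 = 6)
A = -70/11 (A = -17/3 - 23/33 = -70/11 ≈ -6.3636)
-85*(l + √(A + 75)) = -85*(6 + √(-70/11 + 75)) = -85*(6 + √(755/11)) = -85*(6 + √8305/11) = -510 - 85*√8305/11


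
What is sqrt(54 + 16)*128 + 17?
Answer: 17 + 128*sqrt(70) ≈ 1087.9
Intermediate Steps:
sqrt(54 + 16)*128 + 17 = sqrt(70)*128 + 17 = 128*sqrt(70) + 17 = 17 + 128*sqrt(70)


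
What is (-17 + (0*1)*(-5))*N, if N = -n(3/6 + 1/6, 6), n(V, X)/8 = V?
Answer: 272/3 ≈ 90.667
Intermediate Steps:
n(V, X) = 8*V
N = -16/3 (N = -8*(3/6 + 1/6) = -8*(3*(1/6) + 1*(1/6)) = -8*(1/2 + 1/6) = -8*2/3 = -1*16/3 = -16/3 ≈ -5.3333)
(-17 + (0*1)*(-5))*N = (-17 + (0*1)*(-5))*(-16/3) = (-17 + 0*(-5))*(-16/3) = (-17 + 0)*(-16/3) = -17*(-16/3) = 272/3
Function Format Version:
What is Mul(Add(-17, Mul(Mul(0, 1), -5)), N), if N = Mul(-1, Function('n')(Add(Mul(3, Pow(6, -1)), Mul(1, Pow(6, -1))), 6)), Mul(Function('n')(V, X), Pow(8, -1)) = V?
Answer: Rational(272, 3) ≈ 90.667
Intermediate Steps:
Function('n')(V, X) = Mul(8, V)
N = Rational(-16, 3) (N = Mul(-1, Mul(8, Add(Mul(3, Pow(6, -1)), Mul(1, Pow(6, -1))))) = Mul(-1, Mul(8, Add(Mul(3, Rational(1, 6)), Mul(1, Rational(1, 6))))) = Mul(-1, Mul(8, Add(Rational(1, 2), Rational(1, 6)))) = Mul(-1, Mul(8, Rational(2, 3))) = Mul(-1, Rational(16, 3)) = Rational(-16, 3) ≈ -5.3333)
Mul(Add(-17, Mul(Mul(0, 1), -5)), N) = Mul(Add(-17, Mul(Mul(0, 1), -5)), Rational(-16, 3)) = Mul(Add(-17, Mul(0, -5)), Rational(-16, 3)) = Mul(Add(-17, 0), Rational(-16, 3)) = Mul(-17, Rational(-16, 3)) = Rational(272, 3)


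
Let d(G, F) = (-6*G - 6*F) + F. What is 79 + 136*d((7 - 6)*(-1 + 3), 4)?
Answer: -4273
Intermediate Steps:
d(G, F) = -6*G - 5*F (d(G, F) = (-6*F - 6*G) + F = -6*G - 5*F)
79 + 136*d((7 - 6)*(-1 + 3), 4) = 79 + 136*(-6*(7 - 6)*(-1 + 3) - 5*4) = 79 + 136*(-6*2 - 20) = 79 + 136*(-12 - 20) = 79 + 136*(-32) = 79 - 4352 = -4273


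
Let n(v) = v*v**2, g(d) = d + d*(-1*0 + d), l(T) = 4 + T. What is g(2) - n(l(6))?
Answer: -994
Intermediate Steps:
g(d) = d + d**2 (g(d) = d + d*(0 + d) = d + d*d = d + d**2)
n(v) = v**3
g(2) - n(l(6)) = 2*(1 + 2) - (4 + 6)**3 = 2*3 - 1*10**3 = 6 - 1*1000 = 6 - 1000 = -994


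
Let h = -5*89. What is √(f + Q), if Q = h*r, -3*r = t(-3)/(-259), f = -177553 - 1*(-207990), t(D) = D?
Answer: 2*√510464913/259 ≈ 174.47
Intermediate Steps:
f = 30437 (f = -177553 + 207990 = 30437)
h = -445
r = -1/259 (r = -(-1)/(-259) = -(-1)*(-1)/259 = -⅓*3/259 = -1/259 ≈ -0.0038610)
Q = 445/259 (Q = -445*(-1/259) = 445/259 ≈ 1.7181)
√(f + Q) = √(30437 + 445/259) = √(7883628/259) = 2*√510464913/259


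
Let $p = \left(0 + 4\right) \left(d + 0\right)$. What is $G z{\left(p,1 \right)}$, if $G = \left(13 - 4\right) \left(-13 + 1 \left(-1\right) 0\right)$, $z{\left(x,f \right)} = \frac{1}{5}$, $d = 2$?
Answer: $- \frac{117}{5} \approx -23.4$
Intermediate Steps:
$p = 8$ ($p = \left(0 + 4\right) \left(2 + 0\right) = 4 \cdot 2 = 8$)
$z{\left(x,f \right)} = \frac{1}{5}$
$G = -117$ ($G = 9 \left(-13 - 0\right) = 9 \left(-13 + 0\right) = 9 \left(-13\right) = -117$)
$G z{\left(p,1 \right)} = \left(-117\right) \frac{1}{5} = - \frac{117}{5}$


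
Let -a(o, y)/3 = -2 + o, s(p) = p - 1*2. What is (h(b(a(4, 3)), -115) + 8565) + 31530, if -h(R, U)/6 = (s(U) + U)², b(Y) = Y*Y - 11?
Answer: -282849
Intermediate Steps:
s(p) = -2 + p (s(p) = p - 2 = -2 + p)
a(o, y) = 6 - 3*o (a(o, y) = -3*(-2 + o) = 6 - 3*o)
b(Y) = -11 + Y² (b(Y) = Y² - 11 = -11 + Y²)
h(R, U) = -6*(-2 + 2*U)² (h(R, U) = -6*((-2 + U) + U)² = -6*(-2 + 2*U)²)
(h(b(a(4, 3)), -115) + 8565) + 31530 = (-24*(-1 - 115)² + 8565) + 31530 = (-24*(-116)² + 8565) + 31530 = (-24*13456 + 8565) + 31530 = (-322944 + 8565) + 31530 = -314379 + 31530 = -282849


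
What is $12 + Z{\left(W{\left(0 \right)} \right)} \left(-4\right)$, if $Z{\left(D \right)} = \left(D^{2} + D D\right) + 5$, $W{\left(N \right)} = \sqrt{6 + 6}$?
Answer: $-104$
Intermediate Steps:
$W{\left(N \right)} = 2 \sqrt{3}$ ($W{\left(N \right)} = \sqrt{12} = 2 \sqrt{3}$)
$Z{\left(D \right)} = 5 + 2 D^{2}$ ($Z{\left(D \right)} = \left(D^{2} + D^{2}\right) + 5 = 2 D^{2} + 5 = 5 + 2 D^{2}$)
$12 + Z{\left(W{\left(0 \right)} \right)} \left(-4\right) = 12 + \left(5 + 2 \left(2 \sqrt{3}\right)^{2}\right) \left(-4\right) = 12 + \left(5 + 2 \cdot 12\right) \left(-4\right) = 12 + \left(5 + 24\right) \left(-4\right) = 12 + 29 \left(-4\right) = 12 - 116 = -104$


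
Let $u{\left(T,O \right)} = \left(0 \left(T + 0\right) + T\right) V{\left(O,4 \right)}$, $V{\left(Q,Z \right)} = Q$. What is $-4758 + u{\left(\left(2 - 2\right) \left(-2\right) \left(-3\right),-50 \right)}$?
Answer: $-4758$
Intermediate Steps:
$u{\left(T,O \right)} = O T$ ($u{\left(T,O \right)} = \left(0 \left(T + 0\right) + T\right) O = \left(0 T + T\right) O = \left(0 + T\right) O = T O = O T$)
$-4758 + u{\left(\left(2 - 2\right) \left(-2\right) \left(-3\right),-50 \right)} = -4758 - 50 \left(2 - 2\right) \left(-2\right) \left(-3\right) = -4758 - 50 \cdot 0 \left(-2\right) \left(-3\right) = -4758 - 50 \cdot 0 \left(-3\right) = -4758 - 0 = -4758 + 0 = -4758$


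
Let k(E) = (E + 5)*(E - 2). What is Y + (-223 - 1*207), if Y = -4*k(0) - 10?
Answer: -400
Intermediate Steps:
k(E) = (-2 + E)*(5 + E) (k(E) = (5 + E)*(-2 + E) = (-2 + E)*(5 + E))
Y = 30 (Y = -4*(-10 + 0² + 3*0) - 10 = -4*(-10 + 0 + 0) - 10 = -4*(-10) - 10 = 40 - 10 = 30)
Y + (-223 - 1*207) = 30 + (-223 - 1*207) = 30 + (-223 - 207) = 30 - 430 = -400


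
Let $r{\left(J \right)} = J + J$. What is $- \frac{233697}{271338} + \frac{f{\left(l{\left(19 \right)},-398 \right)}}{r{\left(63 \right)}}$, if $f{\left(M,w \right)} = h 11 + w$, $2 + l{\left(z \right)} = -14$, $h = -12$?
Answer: $- \frac{28875827}{5698098} \approx -5.0676$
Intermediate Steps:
$r{\left(J \right)} = 2 J$
$l{\left(z \right)} = -16$ ($l{\left(z \right)} = -2 - 14 = -16$)
$f{\left(M,w \right)} = -132 + w$ ($f{\left(M,w \right)} = \left(-12\right) 11 + w = -132 + w$)
$- \frac{233697}{271338} + \frac{f{\left(l{\left(19 \right)},-398 \right)}}{r{\left(63 \right)}} = - \frac{233697}{271338} + \frac{-132 - 398}{2 \cdot 63} = \left(-233697\right) \frac{1}{271338} - \frac{530}{126} = - \frac{77899}{90446} - \frac{265}{63} = - \frac{28875827}{5698098}$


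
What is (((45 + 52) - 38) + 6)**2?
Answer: 4225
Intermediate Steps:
(((45 + 52) - 38) + 6)**2 = ((97 - 38) + 6)**2 = (59 + 6)**2 = 65**2 = 4225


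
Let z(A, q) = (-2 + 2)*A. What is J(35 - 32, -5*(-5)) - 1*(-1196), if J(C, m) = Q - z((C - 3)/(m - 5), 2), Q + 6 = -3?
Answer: 1187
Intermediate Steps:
z(A, q) = 0 (z(A, q) = 0*A = 0)
Q = -9 (Q = -6 - 3 = -9)
J(C, m) = -9 (J(C, m) = -9 - 1*0 = -9 + 0 = -9)
J(35 - 32, -5*(-5)) - 1*(-1196) = -9 - 1*(-1196) = -9 + 1196 = 1187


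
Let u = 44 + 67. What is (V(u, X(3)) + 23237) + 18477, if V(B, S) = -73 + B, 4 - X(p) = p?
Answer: 41752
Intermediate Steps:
X(p) = 4 - p
u = 111
(V(u, X(3)) + 23237) + 18477 = ((-73 + 111) + 23237) + 18477 = (38 + 23237) + 18477 = 23275 + 18477 = 41752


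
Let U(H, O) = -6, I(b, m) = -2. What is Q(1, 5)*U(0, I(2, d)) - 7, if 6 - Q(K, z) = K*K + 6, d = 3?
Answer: -1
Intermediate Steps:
Q(K, z) = -K² (Q(K, z) = 6 - (K*K + 6) = 6 - (K² + 6) = 6 - (6 + K²) = 6 + (-6 - K²) = -K²)
Q(1, 5)*U(0, I(2, d)) - 7 = -1*1²*(-6) - 7 = -1*1*(-6) - 7 = -1*(-6) - 7 = 6 - 7 = -1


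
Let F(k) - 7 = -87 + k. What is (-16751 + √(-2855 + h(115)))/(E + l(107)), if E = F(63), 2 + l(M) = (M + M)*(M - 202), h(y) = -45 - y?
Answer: 2393/2907 - I*√335/6783 ≈ 0.82318 - 0.0026984*I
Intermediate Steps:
F(k) = -80 + k (F(k) = 7 + (-87 + k) = -80 + k)
l(M) = -2 + 2*M*(-202 + M) (l(M) = -2 + (M + M)*(M - 202) = -2 + (2*M)*(-202 + M) = -2 + 2*M*(-202 + M))
E = -17 (E = -80 + 63 = -17)
(-16751 + √(-2855 + h(115)))/(E + l(107)) = (-16751 + √(-2855 + (-45 - 1*115)))/(-17 + (-2 - 404*107 + 2*107²)) = (-16751 + √(-2855 + (-45 - 115)))/(-17 + (-2 - 43228 + 2*11449)) = (-16751 + √(-2855 - 160))/(-17 + (-2 - 43228 + 22898)) = (-16751 + √(-3015))/(-17 - 20332) = (-16751 + 3*I*√335)/(-20349) = (-16751 + 3*I*√335)*(-1/20349) = 2393/2907 - I*√335/6783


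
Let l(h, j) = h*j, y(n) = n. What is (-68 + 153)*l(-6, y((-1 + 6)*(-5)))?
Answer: 12750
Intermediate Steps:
(-68 + 153)*l(-6, y((-1 + 6)*(-5))) = (-68 + 153)*(-6*(-1 + 6)*(-5)) = 85*(-30*(-5)) = 85*(-6*(-25)) = 85*150 = 12750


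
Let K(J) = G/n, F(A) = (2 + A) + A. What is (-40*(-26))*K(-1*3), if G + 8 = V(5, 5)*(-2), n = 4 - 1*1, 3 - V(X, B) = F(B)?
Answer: 10400/3 ≈ 3466.7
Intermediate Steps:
F(A) = 2 + 2*A
V(X, B) = 1 - 2*B (V(X, B) = 3 - (2 + 2*B) = 3 + (-2 - 2*B) = 1 - 2*B)
n = 3 (n = 4 - 1 = 3)
G = 10 (G = -8 + (1 - 2*5)*(-2) = -8 + (1 - 10)*(-2) = -8 - 9*(-2) = -8 + 18 = 10)
K(J) = 10/3
(-40*(-26))*K(-1*3) = -40*(-26)*(10/3) = 1040*(10/3) = 10400/3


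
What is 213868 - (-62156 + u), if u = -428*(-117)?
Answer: 225948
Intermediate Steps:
u = 50076
213868 - (-62156 + u) = 213868 - (-62156 + 50076) = 213868 - 1*(-12080) = 213868 + 12080 = 225948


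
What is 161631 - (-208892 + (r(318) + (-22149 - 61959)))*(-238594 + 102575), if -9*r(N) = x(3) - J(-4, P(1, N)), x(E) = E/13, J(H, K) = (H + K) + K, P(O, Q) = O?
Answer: -358680951748/9 ≈ -3.9853e+10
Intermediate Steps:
J(H, K) = H + 2*K
x(E) = E/13 (x(E) = E*(1/13) = E/13)
r(N) = -29/117 (r(N) = -((1/13)*3 - (-4 + 2*1))/9 = -(3/13 - (-4 + 2))/9 = -(3/13 - 1*(-2))/9 = -(3/13 + 2)/9 = -⅑*29/13 = -29/117)
161631 - (-208892 + (r(318) + (-22149 - 61959)))*(-238594 + 102575) = 161631 - (-208892 + (-29/117 + (-22149 - 61959)))*(-238594 + 102575) = 161631 - (-208892 + (-29/117 - 84108))*(-136019) = 161631 - (-208892 - 9840665/117)*(-136019) = 161631 - (-34281029)*(-136019)/117 = 161631 - 1*358682406427/9 = 161631 - 358682406427/9 = -358680951748/9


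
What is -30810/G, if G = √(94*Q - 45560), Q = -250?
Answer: 1027*I*√17265/1151 ≈ 117.24*I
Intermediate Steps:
G = 2*I*√17265 (G = √(94*(-250) - 45560) = √(-23500 - 45560) = √(-69060) = 2*I*√17265 ≈ 262.79*I)
-30810/G = -30810*(-I*√17265/34530) = -(-1027)*I*√17265/1151 = 1027*I*√17265/1151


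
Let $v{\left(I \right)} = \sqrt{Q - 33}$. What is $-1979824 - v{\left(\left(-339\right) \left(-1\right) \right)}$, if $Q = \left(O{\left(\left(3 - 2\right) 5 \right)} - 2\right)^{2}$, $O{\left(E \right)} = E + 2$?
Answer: $-1979824 - 2 i \sqrt{2} \approx -1.9798 \cdot 10^{6} - 2.8284 i$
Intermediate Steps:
$O{\left(E \right)} = 2 + E$
$Q = 25$ ($Q = \left(\left(2 + \left(3 - 2\right) 5\right) - 2\right)^{2} = \left(\left(2 + 1 \cdot 5\right) - 2\right)^{2} = \left(\left(2 + 5\right) - 2\right)^{2} = \left(7 - 2\right)^{2} = 5^{2} = 25$)
$v{\left(I \right)} = 2 i \sqrt{2}$ ($v{\left(I \right)} = \sqrt{25 - 33} = \sqrt{-8} = 2 i \sqrt{2}$)
$-1979824 - v{\left(\left(-339\right) \left(-1\right) \right)} = -1979824 - 2 i \sqrt{2}$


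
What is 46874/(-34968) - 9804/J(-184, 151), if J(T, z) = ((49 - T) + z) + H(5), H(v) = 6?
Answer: -30092261/1136460 ≈ -26.479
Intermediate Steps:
J(T, z) = 55 + z - T (J(T, z) = ((49 - T) + z) + 6 = (49 + z - T) + 6 = 55 + z - T)
46874/(-34968) - 9804/J(-184, 151) = 46874/(-34968) - 9804/(55 + 151 - 1*(-184)) = 46874*(-1/34968) - 9804/(55 + 151 + 184) = -23437/17484 - 9804/390 = -23437/17484 - 9804*1/390 = -23437/17484 - 1634/65 = -30092261/1136460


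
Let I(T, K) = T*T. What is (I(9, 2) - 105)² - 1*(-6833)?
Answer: 7409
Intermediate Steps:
I(T, K) = T²
(I(9, 2) - 105)² - 1*(-6833) = (9² - 105)² - 1*(-6833) = (81 - 105)² + 6833 = (-24)² + 6833 = 576 + 6833 = 7409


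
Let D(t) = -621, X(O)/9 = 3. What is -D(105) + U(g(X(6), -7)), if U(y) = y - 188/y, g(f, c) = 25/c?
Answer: 117262/175 ≈ 670.07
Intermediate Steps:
X(O) = 27 (X(O) = 9*3 = 27)
U(y) = y - 188/y
-D(105) + U(g(X(6), -7)) = -1*(-621) + (25/(-7) - 188/(25/(-7))) = 621 + (25*(-1/7) - 188/(25*(-1/7))) = 621 + (-25/7 - 188/(-25/7)) = 621 + (-25/7 - 188*(-7/25)) = 621 + (-25/7 + 1316/25) = 621 + 8587/175 = 117262/175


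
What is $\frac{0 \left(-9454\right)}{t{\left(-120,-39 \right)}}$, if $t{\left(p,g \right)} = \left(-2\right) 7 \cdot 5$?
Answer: $0$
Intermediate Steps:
$t{\left(p,g \right)} = -70$ ($t{\left(p,g \right)} = \left(-14\right) 5 = -70$)
$\frac{0 \left(-9454\right)}{t{\left(-120,-39 \right)}} = \frac{0 \left(-9454\right)}{-70} = 0 \left(- \frac{1}{70}\right) = 0$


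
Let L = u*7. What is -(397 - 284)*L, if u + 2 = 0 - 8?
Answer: 7910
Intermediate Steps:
u = -10 (u = -2 + (0 - 8) = -2 - 8 = -10)
L = -70 (L = -10*7 = -70)
-(397 - 284)*L = -(397 - 284)*(-70) = -113*(-70) = -1*(-7910) = 7910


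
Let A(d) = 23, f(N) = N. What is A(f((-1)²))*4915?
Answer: 113045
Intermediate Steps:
A(f((-1)²))*4915 = 23*4915 = 113045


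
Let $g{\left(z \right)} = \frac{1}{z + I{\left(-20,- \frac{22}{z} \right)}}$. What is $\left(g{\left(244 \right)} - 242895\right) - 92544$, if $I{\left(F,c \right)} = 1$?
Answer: $- \frac{82182554}{245} \approx -3.3544 \cdot 10^{5}$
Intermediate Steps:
$g{\left(z \right)} = \frac{1}{1 + z}$ ($g{\left(z \right)} = \frac{1}{z + 1} = \frac{1}{1 + z}$)
$\left(g{\left(244 \right)} - 242895\right) - 92544 = \left(\frac{1}{1 + 244} - 242895\right) - 92544 = \left(\frac{1}{245} - 242895\right) - 92544 = - \frac{59509274}{245} - 92544 = - \frac{82182554}{245}$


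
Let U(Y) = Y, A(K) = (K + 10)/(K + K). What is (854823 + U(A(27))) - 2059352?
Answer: -65044529/54 ≈ -1.2045e+6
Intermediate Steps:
A(K) = (10 + K)/(2*K) (A(K) = (10 + K)/((2*K)) = (10 + K)*(1/(2*K)) = (10 + K)/(2*K))
(854823 + U(A(27))) - 2059352 = (854823 + (½)*(10 + 27)/27) - 2059352 = (854823 + (½)*(1/27)*37) - 2059352 = (854823 + 37/54) - 2059352 = 46160479/54 - 2059352 = -65044529/54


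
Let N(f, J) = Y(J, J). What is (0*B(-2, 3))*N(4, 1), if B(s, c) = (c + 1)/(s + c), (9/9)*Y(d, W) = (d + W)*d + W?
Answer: 0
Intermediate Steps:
Y(d, W) = W + d*(W + d) (Y(d, W) = (d + W)*d + W = (W + d)*d + W = d*(W + d) + W = W + d*(W + d))
B(s, c) = (1 + c)/(c + s)
N(f, J) = J + 2*J**2 (N(f, J) = J + J**2 + J*J = J + J**2 + J**2 = J + 2*J**2)
(0*B(-2, 3))*N(4, 1) = (0*((1 + 3)/(3 - 2)))*(1*(1 + 2*1)) = (0*(4/1))*(1*(1 + 2)) = (0*(1*4))*(1*3) = (0*4)*3 = 0*3 = 0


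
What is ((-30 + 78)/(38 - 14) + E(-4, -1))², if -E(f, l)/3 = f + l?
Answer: 289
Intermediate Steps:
E(f, l) = -3*f - 3*l (E(f, l) = -3*(f + l) = -3*f - 3*l)
((-30 + 78)/(38 - 14) + E(-4, -1))² = ((-30 + 78)/(38 - 14) + (-3*(-4) - 3*(-1)))² = (48/24 + (12 + 3))² = (48*(1/24) + 15)² = (2 + 15)² = 17² = 289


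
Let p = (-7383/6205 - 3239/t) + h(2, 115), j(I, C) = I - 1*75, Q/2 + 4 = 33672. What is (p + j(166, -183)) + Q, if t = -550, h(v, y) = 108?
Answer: 46099221719/682550 ≈ 67540.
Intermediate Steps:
Q = 67336 (Q = -8 + 2*33672 = -8 + 67344 = 67336)
j(I, C) = -75 + I (j(I, C) = I - 75 = -75 + I)
p = 76922869/682550 (p = (-7383/6205 - 3239/(-550)) + 108 = (-7383*1/6205 - 3239*(-1/550)) + 108 = (-7383/6205 + 3239/550) + 108 = 3207469/682550 + 108 = 76922869/682550 ≈ 112.70)
(p + j(166, -183)) + Q = (76922869/682550 + (-75 + 166)) + 67336 = (76922869/682550 + 91) + 67336 = 139034919/682550 + 67336 = 46099221719/682550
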